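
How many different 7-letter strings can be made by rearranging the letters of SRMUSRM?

Letter multiplicities in SRMUSRM: M×2, R×2, S×2, U×1.
So there are 7! / (2!·2!·2!) = 630 distinguishable arrangements.

630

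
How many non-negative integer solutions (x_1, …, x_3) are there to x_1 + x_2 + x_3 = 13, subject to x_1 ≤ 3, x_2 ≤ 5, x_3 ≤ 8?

10

By stars and bars, unrestricted non-negative solutions to x_1+…+x_3 = 13 number C(13+2,2) = 105.
Subtract solutions that violate a single cap (substitute x_i' = x_i − (cap_i+1)): x_1 ≥ 4 gives C(11,2) = 55; x_2 ≥ 6 gives C(9,2) = 36; x_3 ≥ 9 gives C(6,2) = 15. Together 106.
Add back pairs where two caps are both exceeded: 10 + 1 + 0 = 11.
By inclusion–exclusion the count is 105 − 106 + 11 = 10.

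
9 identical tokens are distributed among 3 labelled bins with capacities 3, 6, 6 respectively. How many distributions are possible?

22

Without the upper bounds there are C(11,2) = 55 ways to split 9 among 3 bins.
Subtract solutions that violate a single cap (substitute x_i' = x_i − (cap_i+1)): x_1 ≥ 4 gives C(7,2) = 21; x_2 ≥ 7 gives C(4,2) = 6; x_3 ≥ 7 gives C(4,2) = 6. Together 33.
No two caps can be exceeded simultaneously, so the pair terms are all 0.
By inclusion–exclusion the count is 55 − 33 + 0 = 22.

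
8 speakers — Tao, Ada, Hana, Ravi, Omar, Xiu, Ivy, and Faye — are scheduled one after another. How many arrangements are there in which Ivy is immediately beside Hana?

10080

Glue Ivy and Hana into one block (2 internal orders), leaving 7 units to arrange in a row.
So the count is 2·(7)! = 10080.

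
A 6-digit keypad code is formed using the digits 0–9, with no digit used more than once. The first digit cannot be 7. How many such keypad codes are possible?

The first digit has 10−1 = 9 choices (anything except 7).
The remaining 5 digits are filled from the other 9 symbols without repetition: 9 × 8 × 7 × 6 × 5 = 15120.
Total: 9 × 15120 = 136080.

136080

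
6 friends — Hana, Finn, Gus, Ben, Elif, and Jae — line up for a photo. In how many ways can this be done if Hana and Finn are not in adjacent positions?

Of the 6! = 720 arrangements, those with Hana and Finn adjacent number 2 × 5! = 240 (treat the pair as a block with 2 internal orders).
So 720 − 240 = 480 arrangements keep them apart.

480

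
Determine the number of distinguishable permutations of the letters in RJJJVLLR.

The 8 letters of RJJJVLLR have repeats: J appearing 3 times, L appearing twice, and R appearing twice.
Dividing 8! = 40320 by 3!·2!·2! = 24 for the repeated letters gives 1680.

1680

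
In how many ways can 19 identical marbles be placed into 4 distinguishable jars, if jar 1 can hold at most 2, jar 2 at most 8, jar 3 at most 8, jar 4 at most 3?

Ignoring the caps, the number of non-negative solutions to x_1+…+x_4 = 19 is C(22,3) = 1540.
Subtract solutions that violate a single cap (substitute x_i' = x_i − (cap_i+1)): x_1 ≥ 3 gives C(19,3) = 969; x_2 ≥ 9 gives C(13,3) = 286; x_3 ≥ 9 gives C(13,3) = 286; x_4 ≥ 4 gives C(18,3) = 816. Together 2357.
Add back pairs where two caps are both exceeded: 120 + 120 + 455 + 4 + 84 + 84 = 867.
Subtract triples: 0 + 20 + 20 + 0 = 40.
By inclusion–exclusion the count is 1540 − 2357 + 867 − 40 = 10.

10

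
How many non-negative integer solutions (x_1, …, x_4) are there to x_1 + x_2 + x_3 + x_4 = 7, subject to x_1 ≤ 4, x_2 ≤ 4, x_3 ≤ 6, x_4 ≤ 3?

79

By stars and bars, unrestricted non-negative solutions to x_1+…+x_4 = 7 number C(7+3,3) = 120.
Subtract solutions that violate a single cap (substitute x_i' = x_i − (cap_i+1)): x_1 ≥ 5 gives C(5,3) = 10; x_2 ≥ 5 gives C(5,3) = 10; x_3 ≥ 7 gives C(3,3) = 1; x_4 ≥ 4 gives C(6,3) = 20. Together 41.
No two caps can be exceeded simultaneously, so the pair terms are all 0.
By inclusion–exclusion the count is 120 − 41 + 0 = 79.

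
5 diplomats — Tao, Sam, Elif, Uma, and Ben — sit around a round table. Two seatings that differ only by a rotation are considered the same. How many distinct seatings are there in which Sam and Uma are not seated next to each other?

12

All circular seatings of 5 people number (4)! = 24.
Those with Sam next to Uma: fuse the pair into one unit and seat 4 units around a circle — 2·(3)! = 12.
Subtracting, 24 − 12 = 12.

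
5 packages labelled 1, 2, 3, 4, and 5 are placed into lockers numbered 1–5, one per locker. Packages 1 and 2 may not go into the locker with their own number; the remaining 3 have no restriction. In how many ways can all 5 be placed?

78

Let Aᵢ (for i ∈ {1, 2}) be the placements that put package i in its forbidden locker. Any j of these fix j positions, leaving (5−j)! ways to fill the rest, and there are C(2,j) ways to pick which j.
By inclusion–exclusion, the number of valid placements is Σ_{j=0}^{2} (−1)^j C(2,j)·(5−j)!.
Computing: 120 − 48 + 6 = 78.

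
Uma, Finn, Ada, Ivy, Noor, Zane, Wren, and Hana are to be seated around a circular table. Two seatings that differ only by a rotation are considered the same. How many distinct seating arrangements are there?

5040

Around a circle, 8 distinct people have 8!/8 = (7)! = 5040 rotationally distinct seatings.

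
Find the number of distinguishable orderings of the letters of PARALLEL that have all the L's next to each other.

Treat the 3 copies of L as a single block. The multiset to arrange is then {LLL, A, A, E, P, R}, 6 items in all.
That gives (6)!/(2!) = 360 arrangements.

360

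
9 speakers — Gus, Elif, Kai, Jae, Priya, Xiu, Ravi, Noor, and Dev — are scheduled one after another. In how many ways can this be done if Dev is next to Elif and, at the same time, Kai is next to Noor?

Treat {Dev,Elif} as one block (2 orders) and {Kai,Noor} as another (2 orders).
That leaves 7 units to arrange: 2 × 2 × 7! = 4 × 5040 = 20160.

20160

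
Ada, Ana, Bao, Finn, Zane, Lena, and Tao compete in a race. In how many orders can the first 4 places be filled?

This is an ordered selection of 4 from 7: P(7,4).
That gives 7 × 6 × 5 × 4 = 840.

840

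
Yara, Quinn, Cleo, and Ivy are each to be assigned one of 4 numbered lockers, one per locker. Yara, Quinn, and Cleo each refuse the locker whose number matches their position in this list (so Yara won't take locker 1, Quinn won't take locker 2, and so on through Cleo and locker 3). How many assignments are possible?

11

Let Aᵢ (for i ∈ {1, 2, 3}) be the placements that put person i in their forbidden locker. Any j of these fix j positions, leaving (4−j)! ways to fill the rest, and there are C(3,j) ways to pick which j.
By inclusion–exclusion, the number of valid placements is Σ_{j=0}^{3} (−1)^j C(3,j)·(4−j)!.
Computing: 24 − 18 + 6 − 1 = 11.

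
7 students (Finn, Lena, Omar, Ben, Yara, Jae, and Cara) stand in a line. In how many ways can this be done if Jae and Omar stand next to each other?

Glue Jae and Omar into one block (2 internal orders), leaving 6 units to arrange in a row.
So the count is 2·(6)! = 1440.

1440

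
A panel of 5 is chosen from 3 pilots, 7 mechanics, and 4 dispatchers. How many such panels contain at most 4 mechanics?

1981

Split by how many mechanics are chosen (0 through 4).
Sum: C(7,0)·C(7,5) + C(7,1)·C(7,4) + C(7,2)·C(7,3) + C(7,3)·C(7,2) + C(7,4)·C(7,1) = 21 + 245 + 735 + 735 + 245 = 1981.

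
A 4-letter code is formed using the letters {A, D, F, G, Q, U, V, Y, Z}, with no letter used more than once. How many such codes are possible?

With no repetition, fill the 4 letters in order: 9 choices, then 8, down to 6.
9 × 8 × 7 × 6 = 3024.

3024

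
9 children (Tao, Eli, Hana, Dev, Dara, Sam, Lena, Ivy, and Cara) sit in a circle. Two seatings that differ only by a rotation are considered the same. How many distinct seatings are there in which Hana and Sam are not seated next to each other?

30240

All circular seatings of 9 people number (8)! = 40320.
Those with Hana next to Sam: fuse the pair into one unit and seat 8 units around a circle — 2·(7)! = 10080.
Subtracting, 40320 − 10080 = 30240.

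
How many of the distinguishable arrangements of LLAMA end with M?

Fix M in the last position and arrange the remaining 4 letters.
Those 4 letters have A appearing twice and L appearing twice, giving (4)!/(2!·2!) = 6.

6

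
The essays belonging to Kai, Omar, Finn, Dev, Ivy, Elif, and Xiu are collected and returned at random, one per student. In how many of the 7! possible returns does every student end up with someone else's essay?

1854

This is the derangement count D_7: permutations of 7 items with no fixed point.
By inclusion–exclusion this is Σ_{j=0}^{7} (−1)^j C(7,j)·(7−j)!.
Computing: 5040 − 5040 + 2520 − 840 + 210 − 42 + 7 − 1 = 1854.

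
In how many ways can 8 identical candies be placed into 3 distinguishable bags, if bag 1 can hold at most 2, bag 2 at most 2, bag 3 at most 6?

6

Without the upper bounds there are C(10,2) = 45 ways to split 8 among 3 bags.
Subtract solutions that violate a single cap (substitute x_i' = x_i − (cap_i+1)): x_1 ≥ 3 gives C(7,2) = 21; x_2 ≥ 3 gives C(7,2) = 21; x_3 ≥ 7 gives C(3,2) = 3. Together 45.
Add back pairs where two caps are both exceeded: 6 + 0 + 0 = 6.
By inclusion–exclusion the count is 45 − 45 + 6 = 6.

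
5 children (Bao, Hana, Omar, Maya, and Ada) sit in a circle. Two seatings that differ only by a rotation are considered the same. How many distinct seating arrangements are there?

Seat Bao anywhere (absorbing the rotational symmetry), then permute the other 4: (4)! = 24.

24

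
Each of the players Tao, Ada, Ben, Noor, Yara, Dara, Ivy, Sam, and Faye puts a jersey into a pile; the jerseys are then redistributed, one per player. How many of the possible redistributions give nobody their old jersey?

133496

Count assignments avoiding every fixed point. For any j of the 9 players fixed to their old jersey, the other 9−j can be arranged in (9−j)! ways.
By inclusion–exclusion this is Σ_{j=0}^{9} (−1)^j C(9,j)·(9−j)!.
Computing: 362880 − 362880 + 181440 − 60480 + 15120 − 3024 + 504 − 72 + 9 − 1 = 133496.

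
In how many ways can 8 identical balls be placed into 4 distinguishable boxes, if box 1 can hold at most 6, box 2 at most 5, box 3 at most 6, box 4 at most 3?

By stars and bars, unrestricted non-negative solutions to x_1+…+x_4 = 8 number C(8+3,3) = 165.
Subtract solutions that violate a single cap (substitute x_i' = x_i − (cap_i+1)): x_1 ≥ 7 gives C(4,3) = 4; x_2 ≥ 6 gives C(5,3) = 10; x_3 ≥ 7 gives C(4,3) = 4; x_4 ≥ 4 gives C(7,3) = 35. Together 53.
No two caps can be exceeded simultaneously, so the pair terms are all 0.
By inclusion–exclusion the count is 165 − 53 + 0 = 112.

112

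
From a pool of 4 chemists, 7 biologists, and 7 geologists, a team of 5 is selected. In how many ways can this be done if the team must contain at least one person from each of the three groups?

5684

Unrestricted: C(18,5) = 8568 ways to pick any 5 of the 18.
Subtract selections that omit an entire group: no chemists → C(14,5) = 2002; no biologists → C(11,5) = 462; no geologists → C(11,5) = 462.
Add back selections omitting two groups (i.e. drawn from a single group): C(4,5) + C(7,5) + C(7,5) = 42.
By inclusion–exclusion: 8568 − 2926 + 42 = 5684.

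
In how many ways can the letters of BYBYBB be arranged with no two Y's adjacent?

Total arrangements of BYBYBB: 6!/(4!·2!) = 15.
Arrangements with the Y's together: treat YY as one letter, giving (5)!/(4!) = 5.
Hence 15 − 5 = 10.

10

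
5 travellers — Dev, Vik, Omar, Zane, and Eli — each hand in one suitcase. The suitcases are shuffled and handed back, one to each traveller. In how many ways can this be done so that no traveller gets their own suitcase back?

This is the derangement count D_5: permutations of 5 items with no fixed point.
By inclusion–exclusion this is Σ_{j=0}^{5} (−1)^j C(5,j)·(5−j)!.
Computing: 120 − 120 + 60 − 20 + 5 − 1 = 44.

44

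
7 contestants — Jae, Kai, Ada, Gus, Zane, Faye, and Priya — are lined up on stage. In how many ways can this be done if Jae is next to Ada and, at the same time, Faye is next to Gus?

Treat {Jae,Ada} as one block (2 orders) and {Faye,Gus} as another (2 orders).
That leaves 5 units to arrange: 2 × 2 × 5! = 4 × 120 = 480.

480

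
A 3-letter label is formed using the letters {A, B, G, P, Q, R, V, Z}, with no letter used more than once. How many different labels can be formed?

Choose and order 3 of the 8 symbols: the first letter has 8 options, the next 7, then 6.
That product is 8 × 7 × 6 = 336.

336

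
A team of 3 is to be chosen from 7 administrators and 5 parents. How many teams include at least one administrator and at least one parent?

175

Total 3-person selections from all 12: C(12,3) = 220.
Selections missing a whole group: no administrators → C(5,3) = 10; no parents → C(7,3) = 35.
Both groups omitted at once is impossible, so 220 − 45 = 175.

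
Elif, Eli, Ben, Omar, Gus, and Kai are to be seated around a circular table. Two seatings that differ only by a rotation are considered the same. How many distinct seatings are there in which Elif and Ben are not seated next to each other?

72

Without the restriction there are (5)! = 120 seatings.
Seatings with Elif beside Ben: treat them as a block with 2 internal orders, giving 2 × (4)! = 48.
Subtracting, 120 − 48 = 72.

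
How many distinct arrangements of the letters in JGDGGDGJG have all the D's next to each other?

168

Treat the 2 copies of D as a single block. The multiset to arrange is then {DD, G, G, G, G, G, J, J}, 8 items in all.
That gives (8)!/(5!·2!) = 168 arrangements.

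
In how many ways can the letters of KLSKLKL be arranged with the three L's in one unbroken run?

20

Treat the 3 copies of L as a single block. The multiset to arrange is then {LLL, K, K, K, S}, 5 items in all.
That gives (5)!/(3!) = 20 arrangements.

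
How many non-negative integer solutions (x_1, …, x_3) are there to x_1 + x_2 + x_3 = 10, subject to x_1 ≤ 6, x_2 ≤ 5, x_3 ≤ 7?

35

Without the upper bounds there are C(12,2) = 66 ways to split 10 among 3 variables.
Subtract solutions that violate a single cap (substitute x_i' = x_i − (cap_i+1)): x_1 ≥ 7 gives C(5,2) = 10; x_2 ≥ 6 gives C(6,2) = 15; x_3 ≥ 8 gives C(4,2) = 6. Together 31.
No two caps can be exceeded simultaneously, so the pair terms are all 0.
By inclusion–exclusion the count is 66 − 31 + 0 = 35.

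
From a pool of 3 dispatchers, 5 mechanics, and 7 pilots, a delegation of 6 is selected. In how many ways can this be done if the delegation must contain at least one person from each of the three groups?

Total 6-person selections from all 15: C(15,6) = 5005.
Subtract selections that omit an entire group: no dispatchers → C(12,6) = 924; no mechanics → C(10,6) = 210; no pilots → C(8,6) = 28.
Add back selections omitting two groups (i.e. drawn from a single group): C(3,6) + C(5,6) + C(7,6) = 7.
By inclusion–exclusion: 5005 − 1162 + 7 = 3850.

3850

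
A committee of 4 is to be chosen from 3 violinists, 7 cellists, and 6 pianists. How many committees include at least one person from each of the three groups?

With no constraint there are C(16,4) = 1820 possible selections.
Selections missing a whole group: no violinists → C(13,4) = 715; no cellists → C(9,4) = 126; no pianists → C(10,4) = 210.
Add back selections omitting two groups (i.e. drawn from a single group): C(3,4) + C(7,4) + C(6,4) = 50.
By inclusion–exclusion: 1820 − 1051 + 50 = 819.

819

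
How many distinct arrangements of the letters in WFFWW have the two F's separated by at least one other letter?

6

There are 5!/(3!·2!) = 10 arrangements of WFFWW in total.
If the two F's are adjacent, glue them into one block, leaving 4 items to arrange: (4)!/(3!) = 4 ways.
Subtracting, 10 − 4 = 6 arrangements keep the F's apart.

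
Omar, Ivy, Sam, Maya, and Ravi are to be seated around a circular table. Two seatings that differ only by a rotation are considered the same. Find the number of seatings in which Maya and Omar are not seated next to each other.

12

All circular seatings of 5 people number (4)! = 24.
Seatings with Maya beside Omar: treat them as a block with 2 internal orders, giving 2 × (3)! = 12.
Subtracting, 24 − 12 = 12.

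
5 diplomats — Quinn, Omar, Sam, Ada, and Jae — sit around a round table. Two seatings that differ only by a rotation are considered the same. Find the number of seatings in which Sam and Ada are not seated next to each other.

Without the restriction there are (4)! = 24 seatings.
Those with Sam next to Ada: fuse the pair into one unit and seat 4 units around a circle — 2·(3)! = 12.
Subtracting, 24 − 12 = 12.

12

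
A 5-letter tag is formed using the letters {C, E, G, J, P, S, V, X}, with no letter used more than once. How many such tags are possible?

6720

With no repetition, fill the 5 letters in order: 8 choices, then 7, down to 4.
That product is 8 × 7 × 6 × 5 × 4 = 6720.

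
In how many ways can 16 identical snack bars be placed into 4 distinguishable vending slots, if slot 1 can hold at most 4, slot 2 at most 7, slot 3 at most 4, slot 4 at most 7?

76

Ignoring the caps, the number of non-negative solutions to x_1+…+x_4 = 16 is C(19,3) = 969.
Subtract solutions that violate a single cap (substitute x_i' = x_i − (cap_i+1)): x_1 ≥ 5 gives C(14,3) = 364; x_2 ≥ 8 gives C(11,3) = 165; x_3 ≥ 5 gives C(14,3) = 364; x_4 ≥ 8 gives C(11,3) = 165. Together 1058.
Add back pairs where two caps are both exceeded: 20 + 84 + 20 + 20 + 1 + 20 = 165.
By inclusion–exclusion the count is 969 − 1058 + 165 = 76.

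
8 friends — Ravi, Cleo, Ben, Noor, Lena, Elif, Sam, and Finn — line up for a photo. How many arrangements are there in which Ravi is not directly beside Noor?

30240

Of the 8! = 40320 arrangements, those with Ravi and Noor adjacent number 2 × 7! = 10080 (treat the pair as a block with 2 internal orders).
So 40320 − 10080 = 30240 arrangements keep them apart.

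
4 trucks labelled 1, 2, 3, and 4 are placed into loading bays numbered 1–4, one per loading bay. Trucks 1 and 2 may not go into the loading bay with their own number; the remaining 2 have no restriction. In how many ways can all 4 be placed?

14

Let Aᵢ (for i ∈ {1, 2}) be the placements that put truck i in its forbidden loading bay. Any j of these fix j positions, leaving (4−j)! ways to fill the rest, and there are C(2,j) ways to pick which j.
By inclusion–exclusion, the number of valid placements is Σ_{j=0}^{2} (−1)^j C(2,j)·(4−j)!.
Computing: 24 − 12 + 2 = 14.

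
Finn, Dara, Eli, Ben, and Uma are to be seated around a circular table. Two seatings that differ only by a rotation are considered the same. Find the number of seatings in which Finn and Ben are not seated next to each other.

All circular seatings of 5 people number (4)! = 24.
Those with Finn next to Ben: fuse the pair into one unit and seat 4 units around a circle — 2·(3)! = 12.
Subtracting, 24 − 12 = 12.

12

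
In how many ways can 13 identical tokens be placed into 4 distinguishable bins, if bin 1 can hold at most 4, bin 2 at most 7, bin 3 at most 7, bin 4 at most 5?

Ignoring the caps, the number of non-negative solutions to x_1+…+x_4 = 13 is C(16,3) = 560.
Subtract solutions that violate a single cap (substitute x_i' = x_i − (cap_i+1)): x_1 ≥ 5 gives C(11,3) = 165; x_2 ≥ 8 gives C(8,3) = 56; x_3 ≥ 8 gives C(8,3) = 56; x_4 ≥ 6 gives C(10,3) = 120. Together 397.
Add back pairs where two caps are both exceeded: 1 + 1 + 10 + 0 + 0 + 0 = 12.
By inclusion–exclusion the count is 560 − 397 + 12 = 175.

175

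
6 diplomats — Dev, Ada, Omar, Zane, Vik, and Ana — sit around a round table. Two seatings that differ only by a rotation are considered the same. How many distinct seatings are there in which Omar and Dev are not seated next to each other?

72

Without the restriction there are (5)! = 120 seatings.
Those with Omar next to Dev: fuse the pair into one unit and seat 5 units around a circle — 2·(4)! = 48.
Subtracting, 120 − 48 = 72.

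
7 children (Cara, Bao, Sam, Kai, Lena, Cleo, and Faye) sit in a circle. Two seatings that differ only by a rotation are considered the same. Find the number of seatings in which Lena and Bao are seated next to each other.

Glue Lena and Bao into a block (2 internal orders). Seating 6 units around a circle gives (5)! arrangements.
So 2 × (5)! = 2 × 120 = 240.

240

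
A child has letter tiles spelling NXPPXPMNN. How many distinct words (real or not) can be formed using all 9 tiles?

5040

NXPPXPMNN has 9 letters with N appearing 3 times, P appearing 3 times, and X appearing twice.
The number of distinct arrangements is 9!/(3!·3!·2!) = 362880/72 = 5040.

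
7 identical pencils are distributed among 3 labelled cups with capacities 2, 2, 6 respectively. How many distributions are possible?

Without the upper bounds there are C(9,2) = 36 ways to split 7 among 3 cups.
Subtract solutions that violate a single cap (substitute x_i' = x_i − (cap_i+1)): x_1 ≥ 3 gives C(6,2) = 15; x_2 ≥ 3 gives C(6,2) = 15; x_3 ≥ 7 gives C(2,2) = 1. Together 31.
Add back pairs where two caps are both exceeded: 3 + 0 + 0 = 3.
By inclusion–exclusion the count is 36 − 31 + 3 = 8.

8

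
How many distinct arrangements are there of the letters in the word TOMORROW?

TOMORROW has 8 letters with O appearing 3 times and R appearing twice.
Dividing 8! = 40320 by 3!·2! = 12 for the repeated letters gives 3360.

3360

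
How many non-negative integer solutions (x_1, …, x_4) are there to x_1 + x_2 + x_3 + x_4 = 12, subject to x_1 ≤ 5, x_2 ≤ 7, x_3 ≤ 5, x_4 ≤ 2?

Without the upper bounds there are C(15,3) = 455 ways to split 12 among 4 variables.
Subtract solutions that violate a single cap (substitute x_i' = x_i − (cap_i+1)): x_1 ≥ 6 gives C(9,3) = 84; x_2 ≥ 8 gives C(7,3) = 35; x_3 ≥ 6 gives C(9,3) = 84; x_4 ≥ 3 gives C(12,3) = 220. Together 423.
Add back pairs where two caps are both exceeded: 0 + 1 + 20 + 0 + 4 + 20 = 45.
By inclusion–exclusion the count is 455 − 423 + 45 = 77.

77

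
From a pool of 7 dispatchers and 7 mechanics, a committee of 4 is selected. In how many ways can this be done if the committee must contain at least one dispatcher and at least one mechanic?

931

Unrestricted: C(14,4) = 1001 ways to pick any 4 of the 14.
Subtract selections that omit an entire group: no dispatchers → C(7,4) = 35; no mechanics → C(7,4) = 35.
Both groups omitted at once is impossible, so 1001 − 70 = 931.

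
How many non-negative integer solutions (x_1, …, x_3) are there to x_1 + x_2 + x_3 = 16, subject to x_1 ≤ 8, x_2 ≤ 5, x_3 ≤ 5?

By stars and bars, unrestricted non-negative solutions to x_1+…+x_3 = 16 number C(16+2,2) = 153.
Subtract solutions that violate a single cap (substitute x_i' = x_i − (cap_i+1)): x_1 ≥ 9 gives C(9,2) = 36; x_2 ≥ 6 gives C(12,2) = 66; x_3 ≥ 6 gives C(12,2) = 66. Together 168.
Add back pairs where two caps are both exceeded: 3 + 3 + 15 = 21.
By inclusion–exclusion the count is 153 − 168 + 21 = 6.

6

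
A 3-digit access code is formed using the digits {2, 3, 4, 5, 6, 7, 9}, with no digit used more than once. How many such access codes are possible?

210

Choose and order 3 of the 7 symbols: the first digit has 7 options, the next 6, then 5.
That product is 7 × 6 × 5 = 210.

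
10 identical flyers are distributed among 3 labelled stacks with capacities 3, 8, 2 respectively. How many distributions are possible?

9

By stars and bars, unrestricted non-negative solutions to x_1+…+x_3 = 10 number C(10+2,2) = 66.
Subtract solutions that violate a single cap (substitute x_i' = x_i − (cap_i+1)): x_1 ≥ 4 gives C(8,2) = 28; x_2 ≥ 9 gives C(3,2) = 3; x_3 ≥ 3 gives C(9,2) = 36. Together 67.
Add back pairs where two caps are both exceeded: 0 + 10 + 0 = 10.
By inclusion–exclusion the count is 66 − 67 + 10 = 9.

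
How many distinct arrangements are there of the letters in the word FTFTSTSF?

560

FTFTSTSF has 8 letters with F appearing 3 times, S appearing twice, and T appearing 3 times.
The number of distinct arrangements is 8!/(3!·3!·2!) = 40320/72 = 560.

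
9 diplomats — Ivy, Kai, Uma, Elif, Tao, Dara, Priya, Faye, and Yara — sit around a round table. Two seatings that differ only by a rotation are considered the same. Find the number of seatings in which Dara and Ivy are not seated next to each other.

Without the restriction there are (8)! = 40320 seatings.
Those with Dara next to Ivy: fuse the pair into one unit and seat 8 units around a circle — 2·(7)! = 10080.
Subtracting, 40320 − 10080 = 30240.

30240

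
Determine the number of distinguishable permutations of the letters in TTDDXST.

The 7 letters of TTDDXST have repeats: D appearing twice and T appearing 3 times.
The number of distinct arrangements is 7!/(3!·2!) = 5040/12 = 420.

420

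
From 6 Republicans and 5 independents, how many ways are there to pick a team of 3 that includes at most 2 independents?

Split by how many independents are chosen (0 through 2).
Sum: C(5,0)·C(6,3) + C(5,1)·C(6,2) + C(5,2)·C(6,1) = 20 + 75 + 60 = 155.

155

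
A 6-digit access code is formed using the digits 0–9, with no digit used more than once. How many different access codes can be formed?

With no repetition, fill the 6 digits in order: 10 choices, then 9, down to 5.
10 × 9 × 8 × 7 × 6 × 5 = 151200.

151200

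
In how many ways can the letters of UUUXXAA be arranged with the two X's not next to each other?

150

Total arrangements of UUUXXAA: 7!/(3!·2!·2!) = 210.
Arrangements with the X's together: treat XX as one letter, giving (6)!/(3!·2!) = 60.
Subtracting, 210 − 60 = 150 arrangements keep the X's apart.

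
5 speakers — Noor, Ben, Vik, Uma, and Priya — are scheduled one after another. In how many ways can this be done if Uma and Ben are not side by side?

Of the 5! = 120 arrangements, those with Uma and Ben adjacent number 2 × 4! = 48 (treat the pair as a block with 2 internal orders).
So 120 − 48 = 72 arrangements keep them apart.

72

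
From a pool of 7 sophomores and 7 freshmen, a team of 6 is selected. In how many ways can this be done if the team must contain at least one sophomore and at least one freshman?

Total 6-person selections from all 14: C(14,6) = 3003.
Selections missing a whole group: no sophomores → C(7,6) = 7; no freshmen → C(7,6) = 7.
Both groups omitted at once is impossible, so 3003 − 14 = 2989.

2989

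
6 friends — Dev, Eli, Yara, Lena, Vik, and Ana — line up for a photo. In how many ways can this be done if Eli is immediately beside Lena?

Treat {Eli, Lena} as a single unit. There are 5 units to order, and the pair itself can be ordered 2 ways.
So the count is 2·(5)! = 240.

240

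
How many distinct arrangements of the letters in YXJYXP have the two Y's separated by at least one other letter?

There are 6!/(2!·2!) = 180 arrangements of YXJYXP in total.
Arrangements with the Y's together: treat YY as one letter, giving (5)!/(2!) = 60.
Subtracting, 180 − 60 = 120 arrangements keep the Y's apart.

120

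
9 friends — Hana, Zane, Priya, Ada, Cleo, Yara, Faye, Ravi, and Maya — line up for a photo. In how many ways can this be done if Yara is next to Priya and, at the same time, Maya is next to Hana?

20160

Treat {Yara,Priya} as one block (2 orders) and {Maya,Hana} as another (2 orders).
That leaves 7 units to arrange: 2 × 2 × 7! = 4 × 5040 = 20160.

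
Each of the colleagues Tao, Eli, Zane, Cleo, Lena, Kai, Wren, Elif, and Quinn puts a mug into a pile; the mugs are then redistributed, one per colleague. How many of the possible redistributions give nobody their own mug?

Let Aᵢ be the assignments in which colleague i gets their own mug. We want the size of the complement of A₁∪…∪A_9.
By inclusion–exclusion this is Σ_{j=0}^{9} (−1)^j C(9,j)·(9−j)!.
Computing: 362880 − 362880 + 181440 − 60480 + 15120 − 3024 + 504 − 72 + 9 − 1 = 133496.

133496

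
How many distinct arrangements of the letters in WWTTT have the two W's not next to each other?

There are 5!/(3!·2!) = 10 arrangements of WWTTT in total.
Arrangements with the W's together: treat WW as one letter, giving (4)!/(3!) = 4.
Subtracting, 10 − 4 = 6 arrangements keep the W's apart.

6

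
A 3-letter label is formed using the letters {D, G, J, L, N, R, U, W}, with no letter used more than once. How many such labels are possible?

336

This is a permutation of 3 out of 8: P(8,3) = 8!/5!.
8 × 7 × 6 = 336.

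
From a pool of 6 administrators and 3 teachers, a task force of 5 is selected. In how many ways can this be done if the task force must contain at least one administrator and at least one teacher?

Unrestricted: C(9,5) = 126 ways to pick any 5 of the 9.
Selections missing a whole group: no administrators → C(3,5) = 0; no teachers → C(6,5) = 6.
Both groups omitted at once is impossible, so 126 − 6 = 120.

120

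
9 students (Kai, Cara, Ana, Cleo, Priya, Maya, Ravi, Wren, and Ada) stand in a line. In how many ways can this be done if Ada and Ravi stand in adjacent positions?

80640

Glue Ada and Ravi into one block (2 internal orders), leaving 8 units to arrange in a row.
That gives 2 × 8! = 2 × 40320 = 80640.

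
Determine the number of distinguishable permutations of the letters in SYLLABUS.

SYLLABUS has 8 letters with L appearing twice and S appearing twice.
The number of distinct arrangements is 8!/(2!·2!) = 40320/4 = 10080.

10080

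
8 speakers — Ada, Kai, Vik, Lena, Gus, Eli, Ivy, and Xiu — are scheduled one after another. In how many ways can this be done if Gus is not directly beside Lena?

30240

There are 8! = 40320 arrangements in all. If Gus and Lena are adjacent, merging them into one block gives 2·(7)! = 10080 arrangements.
So 40320 − 10080 = 30240 arrangements keep them apart.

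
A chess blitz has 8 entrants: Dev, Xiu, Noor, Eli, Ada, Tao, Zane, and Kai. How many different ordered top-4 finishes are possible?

This is an ordered selection of 4 from 8: P(8,4).
That gives 8 × 7 × 6 × 5 = 1680.

1680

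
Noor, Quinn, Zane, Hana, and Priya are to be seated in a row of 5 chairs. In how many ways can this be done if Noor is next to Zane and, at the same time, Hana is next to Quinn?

24

Treat {Noor,Zane} as one block (2 orders) and {Hana,Quinn} as another (2 orders).
That leaves 3 units to arrange: 2 × 2 × 3! = 4 × 6 = 24.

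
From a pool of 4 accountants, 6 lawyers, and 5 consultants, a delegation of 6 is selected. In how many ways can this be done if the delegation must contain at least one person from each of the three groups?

4250

Unrestricted: C(15,6) = 5005 ways to pick any 6 of the 15.
Subtract selections that omit an entire group: no accountants → C(11,6) = 462; no lawyers → C(9,6) = 84; no consultants → C(10,6) = 210.
Add back selections omitting two groups (i.e. drawn from a single group): C(4,6) + C(6,6) + C(5,6) = 1.
By inclusion–exclusion: 5005 − 756 + 1 = 4250.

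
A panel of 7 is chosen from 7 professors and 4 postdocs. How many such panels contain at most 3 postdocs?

295

Split by how many postdocs are chosen (0 through 3).
Sum: C(4,0)·C(7,7) + C(4,1)·C(7,6) + C(4,2)·C(7,5) + C(4,3)·C(7,4) = 1 + 28 + 126 + 140 = 295.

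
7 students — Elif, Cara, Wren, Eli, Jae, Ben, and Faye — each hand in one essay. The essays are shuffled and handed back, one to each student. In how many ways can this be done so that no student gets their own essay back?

Let Aᵢ be the assignments in which student i gets their own essay. We want the size of the complement of A₁∪…∪A_7.
By inclusion–exclusion this is Σ_{j=0}^{7} (−1)^j C(7,j)·(7−j)!.
Computing: 5040 − 5040 + 2520 − 840 + 210 − 42 + 7 − 1 = 1854.

1854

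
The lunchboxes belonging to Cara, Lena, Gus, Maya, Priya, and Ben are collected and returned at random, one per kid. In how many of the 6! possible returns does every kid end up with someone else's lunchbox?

265

Let Aᵢ be the assignments in which kid i gets their own lunchbox. We want the size of the complement of A₁∪…∪A_6.
By inclusion–exclusion this is Σ_{j=0}^{6} (−1)^j C(6,j)·(6−j)!.
Computing: 720 − 720 + 360 − 120 + 30 − 6 + 1 = 265.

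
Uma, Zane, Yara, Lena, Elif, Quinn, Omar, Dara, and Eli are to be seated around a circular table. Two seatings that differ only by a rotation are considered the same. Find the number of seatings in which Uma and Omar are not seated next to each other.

All circular seatings of 9 people number (8)! = 40320.
Those with Uma next to Omar: fuse the pair into one unit and seat 8 units around a circle — 2·(7)! = 10080.
Subtracting, 40320 − 10080 = 30240.

30240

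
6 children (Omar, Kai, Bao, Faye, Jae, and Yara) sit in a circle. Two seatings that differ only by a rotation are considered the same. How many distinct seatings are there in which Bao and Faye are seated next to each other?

48

Treat {Bao, Faye} as one unit (2 internal orders) and seat the resulting 5 units around the table: (4)! circular arrangements.
So 2 × (4)! = 2 × 24 = 48.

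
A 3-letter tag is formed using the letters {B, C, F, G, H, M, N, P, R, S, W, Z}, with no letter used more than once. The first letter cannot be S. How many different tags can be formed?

The first letter has 12−1 = 11 choices (anything except S).
The remaining 2 letters are filled from the other 11 symbols without repetition: 11 × 10 = 110.
Total: 11 × 110 = 1210.

1210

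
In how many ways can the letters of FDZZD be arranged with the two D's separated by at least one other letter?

18

Total arrangements of FDZZD: 5!/(2!·2!) = 30.
Arrangements with the D's together: treat DD as one letter, giving (4)!/(2!) = 12.
Hence 30 − 12 = 18.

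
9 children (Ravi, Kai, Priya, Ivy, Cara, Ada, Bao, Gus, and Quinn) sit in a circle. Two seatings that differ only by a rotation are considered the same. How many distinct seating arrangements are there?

40320

Around a circle, 9 distinct people have 9!/9 = (8)! = 40320 rotationally distinct seatings.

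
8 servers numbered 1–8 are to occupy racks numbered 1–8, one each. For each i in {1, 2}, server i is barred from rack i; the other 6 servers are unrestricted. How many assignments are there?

30960

Let Aᵢ (for i ∈ {1, 2}) be the placements that put server i in its forbidden rack. Any j of these fix j positions, leaving (8−j)! ways to fill the rest, and there are C(2,j) ways to pick which j.
By inclusion–exclusion, the number of valid placements is Σ_{j=0}^{2} (−1)^j C(2,j)·(8−j)!.
Computing: 40320 − 10080 + 720 = 30960.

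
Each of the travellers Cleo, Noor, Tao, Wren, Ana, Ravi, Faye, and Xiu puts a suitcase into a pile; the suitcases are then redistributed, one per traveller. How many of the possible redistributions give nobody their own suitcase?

Let Aᵢ be the assignments in which traveller i gets their own suitcase. We want the size of the complement of A₁∪…∪A_8.
By inclusion–exclusion this is Σ_{j=0}^{8} (−1)^j C(8,j)·(8−j)!.
Computing: 40320 − 40320 + 20160 − 6720 + 1680 − 336 + 56 − 8 + 1 = 14833.

14833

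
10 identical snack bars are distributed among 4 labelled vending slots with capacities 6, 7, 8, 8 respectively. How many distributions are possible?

248

By stars and bars, unrestricted non-negative solutions to x_1+…+x_4 = 10 number C(10+3,3) = 286.
Subtract solutions that violate a single cap (substitute x_i' = x_i − (cap_i+1)): x_1 ≥ 7 gives C(6,3) = 20; x_2 ≥ 8 gives C(5,3) = 10; x_3 ≥ 9 gives C(4,3) = 4; x_4 ≥ 9 gives C(4,3) = 4. Together 38.
No two caps can be exceeded simultaneously, so the pair terms are all 0.
By inclusion–exclusion the count is 286 − 38 + 0 = 248.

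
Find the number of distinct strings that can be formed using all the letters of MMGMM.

5

MMGMM has 5 letters with M appearing 4 times.
The number of distinct arrangements is 5!/(4!) = 120/24 = 5.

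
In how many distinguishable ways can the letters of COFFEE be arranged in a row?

Letter multiplicities in COFFEE: C×1, E×2, F×2, O×1.
Dividing 6! = 720 by 2!·2! = 4 for the repeated letters gives 180.

180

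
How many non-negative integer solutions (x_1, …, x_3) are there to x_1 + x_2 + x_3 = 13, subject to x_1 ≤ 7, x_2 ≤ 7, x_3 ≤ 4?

Without the upper bounds there are C(15,2) = 105 ways to split 13 among 3 variables.
Subtract solutions that violate a single cap (substitute x_i' = x_i − (cap_i+1)): x_1 ≥ 8 gives C(7,2) = 21; x_2 ≥ 8 gives C(7,2) = 21; x_3 ≥ 5 gives C(10,2) = 45. Together 87.
Add back pairs where two caps are both exceeded: 0 + 1 + 1 = 2.
By inclusion–exclusion the count is 105 − 87 + 2 = 20.

20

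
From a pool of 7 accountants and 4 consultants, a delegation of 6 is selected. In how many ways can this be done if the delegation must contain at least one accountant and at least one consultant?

Total 6-person selections from all 11: C(11,6) = 462.
Subtract selections that omit an entire group: no accountants → C(4,6) = 0; no consultants → C(7,6) = 7.
Both groups omitted at once is impossible, so 462 − 7 = 455.

455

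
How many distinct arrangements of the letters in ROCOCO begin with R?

10

Fix R in the first position and arrange the remaining 5 letters.
Those 5 letters have C appearing twice and O appearing 3 times, giving (5)!/(3!·2!) = 10.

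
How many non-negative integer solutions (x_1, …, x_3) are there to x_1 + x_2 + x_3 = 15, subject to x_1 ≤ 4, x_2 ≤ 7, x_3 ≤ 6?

Ignoring the caps, the number of non-negative solutions to x_1+…+x_3 = 15 is C(17,2) = 136.
Subtract solutions that violate a single cap (substitute x_i' = x_i − (cap_i+1)): x_1 ≥ 5 gives C(12,2) = 66; x_2 ≥ 8 gives C(9,2) = 36; x_3 ≥ 7 gives C(10,2) = 45. Together 147.
Add back pairs where two caps are both exceeded: 6 + 10 + 1 = 17.
By inclusion–exclusion the count is 136 − 147 + 17 = 6.

6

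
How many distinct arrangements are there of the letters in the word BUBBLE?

120

BUBBLE has 6 letters with B appearing 3 times.
The number of distinct arrangements is 6!/(3!) = 720/6 = 120.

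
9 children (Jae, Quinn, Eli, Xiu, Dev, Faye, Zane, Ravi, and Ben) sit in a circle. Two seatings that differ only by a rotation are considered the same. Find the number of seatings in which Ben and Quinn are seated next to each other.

10080

Treat {Ben, Quinn} as one unit (2 internal orders) and seat the resulting 8 units around the table: (7)! circular arrangements.
So 2 × (7)! = 2 × 5040 = 10080.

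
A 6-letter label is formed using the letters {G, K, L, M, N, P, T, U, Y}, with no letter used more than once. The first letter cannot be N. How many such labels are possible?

The first letter has 9−1 = 8 choices (anything except N).
The remaining 5 letters are filled from the other 8 symbols without repetition: 8 × 7 × 6 × 5 × 4 = 6720.
Total: 8 × 6720 = 53760.

53760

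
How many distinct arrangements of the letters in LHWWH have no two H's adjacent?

There are 5!/(2!·2!) = 30 arrangements of LHWWH in total.
Arrangements with the H's together: treat HH as one letter, giving (4)!/(2!) = 12.
Subtracting, 30 − 12 = 18 arrangements keep the H's apart.

18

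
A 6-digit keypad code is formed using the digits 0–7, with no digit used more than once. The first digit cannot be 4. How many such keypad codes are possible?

The first digit has 8−1 = 7 choices (anything except 4).
The remaining 5 digits are filled from the other 7 symbols without repetition: 7 × 6 × 5 × 4 × 3 = 2520.
Total: 7 × 2520 = 17640.

17640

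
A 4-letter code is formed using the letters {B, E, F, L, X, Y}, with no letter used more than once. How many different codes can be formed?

With no repetition, fill the 4 letters in order: 6 choices, then 5, down to 3.
That product is 6 × 5 × 4 × 3 = 360.

360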